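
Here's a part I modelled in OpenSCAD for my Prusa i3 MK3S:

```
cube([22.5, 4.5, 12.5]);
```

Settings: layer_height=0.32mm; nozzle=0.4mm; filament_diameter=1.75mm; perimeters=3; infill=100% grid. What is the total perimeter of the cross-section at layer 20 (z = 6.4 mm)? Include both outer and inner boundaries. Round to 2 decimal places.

At z = 6.4 mm: the 22.5×4.5 cube contributes its full rectangle (perimeter 54.00 mm). Overall, the cross-section is a single solid region. Total boundary length (outer) = 54.00 mm.

54.00 mm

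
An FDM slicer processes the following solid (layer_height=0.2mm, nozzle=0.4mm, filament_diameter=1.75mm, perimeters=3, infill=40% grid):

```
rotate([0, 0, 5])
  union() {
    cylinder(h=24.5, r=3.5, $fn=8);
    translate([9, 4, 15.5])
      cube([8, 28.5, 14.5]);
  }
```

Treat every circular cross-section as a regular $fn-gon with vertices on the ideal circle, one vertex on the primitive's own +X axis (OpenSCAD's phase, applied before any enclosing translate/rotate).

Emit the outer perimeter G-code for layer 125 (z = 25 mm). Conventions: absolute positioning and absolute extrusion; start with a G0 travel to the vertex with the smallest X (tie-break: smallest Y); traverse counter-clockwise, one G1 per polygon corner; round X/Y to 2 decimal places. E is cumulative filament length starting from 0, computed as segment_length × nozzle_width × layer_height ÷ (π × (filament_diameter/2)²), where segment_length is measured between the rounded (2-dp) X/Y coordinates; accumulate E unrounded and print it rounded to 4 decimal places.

At z = 25 mm: the cylinder is absent (z outside [0, 24.5]); the 8×28.5 cube at (9, 4) contributes its full rectangle; Taking the union: only the 8×28.5 cube at (9, 4) is present, so the union is just that shape — 1 connected region; (whole slice rotated 5° about Z — lengths, areas and connectivity unchanged). The outline is a single polygon with 4 vertices. Extrusion per mm of travel: 0.4 × 0.2 / (π × 0.875²) = 0.033260. Accumulating E over each segment gives final E = 2.4280.

G0 X6.13 Y33.16 Z25.00
G1 X8.62 Y4.77 E0.9479
G1 X16.59 Y5.47 E1.2140
G1 X14.10 Y33.86 E2.1619
G1 X6.13 Y33.16 E2.4280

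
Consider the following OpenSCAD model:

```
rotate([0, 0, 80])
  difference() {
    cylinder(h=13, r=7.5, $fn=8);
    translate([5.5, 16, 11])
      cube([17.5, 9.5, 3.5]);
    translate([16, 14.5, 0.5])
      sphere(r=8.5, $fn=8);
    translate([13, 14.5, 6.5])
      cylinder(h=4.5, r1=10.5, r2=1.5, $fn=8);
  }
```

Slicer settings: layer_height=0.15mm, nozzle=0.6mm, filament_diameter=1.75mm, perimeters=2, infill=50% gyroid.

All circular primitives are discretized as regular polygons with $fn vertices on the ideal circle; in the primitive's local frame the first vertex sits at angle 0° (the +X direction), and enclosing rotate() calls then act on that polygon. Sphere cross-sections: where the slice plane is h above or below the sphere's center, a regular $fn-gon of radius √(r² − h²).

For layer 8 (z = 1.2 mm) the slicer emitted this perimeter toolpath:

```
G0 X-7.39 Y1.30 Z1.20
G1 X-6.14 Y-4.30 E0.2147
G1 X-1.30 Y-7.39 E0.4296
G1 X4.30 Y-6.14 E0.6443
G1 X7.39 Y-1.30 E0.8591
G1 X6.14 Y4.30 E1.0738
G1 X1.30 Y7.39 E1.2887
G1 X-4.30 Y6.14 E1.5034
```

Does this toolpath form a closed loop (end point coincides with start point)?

no

Start point (G0): (-7.39, 1.30). End point (last G1): the path does not return to the start — open.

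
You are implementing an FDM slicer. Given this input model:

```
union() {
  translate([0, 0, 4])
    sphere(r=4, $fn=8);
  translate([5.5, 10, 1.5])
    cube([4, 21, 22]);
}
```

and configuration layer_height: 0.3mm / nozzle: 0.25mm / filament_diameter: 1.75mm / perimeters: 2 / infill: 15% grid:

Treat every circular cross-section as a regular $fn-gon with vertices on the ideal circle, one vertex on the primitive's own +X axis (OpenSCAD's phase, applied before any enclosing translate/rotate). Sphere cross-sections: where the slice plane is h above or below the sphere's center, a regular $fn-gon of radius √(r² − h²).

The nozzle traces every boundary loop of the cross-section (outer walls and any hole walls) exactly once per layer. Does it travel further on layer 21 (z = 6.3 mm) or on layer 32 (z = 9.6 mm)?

Layer 21 (z = 6.3): the sphere: section is a regular 8-gon, circumradius = √(r²−h²) = √(4²−2.3²) = 3.273 (perimeter = 2·8·3.273·sin(180°/8) = 20.04 mm); the cube at (5.5, 10) is present — its section is the full 4×21 rectangle (perimeter 50.00 mm); Taking the union: the 2 present regions are separate (no shared area or edge), so areas and boundary lengths simply add and each stays a separate island — boundary = 70.04 mm. So its perimeter = 70.04 mm. Layer 32 (z = 9.6): the sphere is not intersected at this z (|z−center|=5.600 > r=4); the 4×21 cube at (5.5, 10) contributes its full rectangle (perimeter 50.00 mm); Taking the union: only the 4×21 cube at (5.5, 10) is present, so the union is just that shape — boundary = 50.00 mm. So its perimeter = 50.00 mm. Layer 21 is larger (70.04 vs 50.00 mm).

layer 21 (z = 6.3 mm)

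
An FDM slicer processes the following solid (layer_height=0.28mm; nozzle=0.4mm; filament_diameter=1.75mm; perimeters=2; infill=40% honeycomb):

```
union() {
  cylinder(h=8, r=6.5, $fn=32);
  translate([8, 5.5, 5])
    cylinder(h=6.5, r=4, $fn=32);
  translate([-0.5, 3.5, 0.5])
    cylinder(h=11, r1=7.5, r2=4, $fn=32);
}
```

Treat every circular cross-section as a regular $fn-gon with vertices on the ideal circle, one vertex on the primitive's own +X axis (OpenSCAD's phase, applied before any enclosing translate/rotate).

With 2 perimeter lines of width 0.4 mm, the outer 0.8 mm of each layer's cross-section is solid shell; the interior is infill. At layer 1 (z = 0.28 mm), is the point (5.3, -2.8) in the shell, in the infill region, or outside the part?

At z = 0.28 mm: the r=6.5 cylinder contributes a regular 32-gon of circumradius 6.5; the cylinder at (8, 5.5) does not reach this height (z outside [5, 11.5]); the cone at (-0.5, 3.5) is absent (z outside [0.5, 11.5]); Merging all regions: only the r=6.5 cylinder is present, so the union is just that shape — 1 connected region. Overall, the cross-section is a single solid region. The nearest boundary edge runs (5.40, -3.61)→(6.01, -2.49); distance from the point to it = 0.47 mm. The point is inside the cross-section, 0.47 mm from the nearest boundary — within the 0.8 mm shell band (2 × 0.4).

shell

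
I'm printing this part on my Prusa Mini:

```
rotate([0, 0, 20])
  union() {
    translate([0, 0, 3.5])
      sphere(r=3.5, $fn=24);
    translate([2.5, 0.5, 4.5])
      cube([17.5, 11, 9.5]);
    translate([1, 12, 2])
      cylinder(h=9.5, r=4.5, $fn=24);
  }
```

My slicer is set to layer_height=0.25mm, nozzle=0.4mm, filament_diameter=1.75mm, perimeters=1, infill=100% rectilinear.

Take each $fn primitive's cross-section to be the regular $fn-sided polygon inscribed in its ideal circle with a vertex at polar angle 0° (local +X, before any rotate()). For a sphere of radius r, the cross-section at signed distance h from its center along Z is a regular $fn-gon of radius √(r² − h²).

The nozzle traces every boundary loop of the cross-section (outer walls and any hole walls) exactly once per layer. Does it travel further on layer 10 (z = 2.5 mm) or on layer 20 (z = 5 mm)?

Layer 10 (z = 2.5): the sphere: section is a regular 24-gon, circumradius = √(r²−h²) = √(3.5²−1²) = 3.354 (perimeter = 2·24·3.354·sin(180°/24) = 21.01 mm); the cube at (2.5, 0.5) is absent (z outside [4.5, 14]); the r=4.5 cylinder at (1, 12) gives a regular 24-gon of circumradius 4.5 (constant along its height) (perimeter = 2·24·4.500·sin(180°/24) = 28.19 mm); Combining (union): the 2 present regions are separate (no shared area or edge), so areas and boundary lengths simply add and each stays a separate island — boundary = 49.21 mm; (rotated 20° about Z; rotation is an isometry so areas/perimeters/island counts are preserved). So its perimeter = 49.21 mm. Layer 20 (z = 5): the r=3.5 sphere slices to a regular 24-gon of circumradius 3.162 (√(r²−h²) with h=1.5 from center) (perimeter = 2·24·3.162·sin(180°/24) = 19.81 mm); the cube at (2.5, 0.5) is present — its section is the full 17.5×11 rectangle (perimeter 57.00 mm); the cylinder at (1, 12): section is a regular 24-gon, circumradius r=4.5 (perimeter = 2·24·4.500·sin(180°/24) = 28.19 mm); Combining (union): the regions partially overlap (shared area 8.18 mm²), so the edge portions inside another operand are dropped and the merged outline is re-measured after clipping — boundary = 89.83 mm; (whole slice rotated 20° about Z — lengths, areas and connectivity unchanged). So its perimeter = 89.83 mm. Layer 20 is larger (89.83 vs 49.21 mm).

layer 20 (z = 5 mm)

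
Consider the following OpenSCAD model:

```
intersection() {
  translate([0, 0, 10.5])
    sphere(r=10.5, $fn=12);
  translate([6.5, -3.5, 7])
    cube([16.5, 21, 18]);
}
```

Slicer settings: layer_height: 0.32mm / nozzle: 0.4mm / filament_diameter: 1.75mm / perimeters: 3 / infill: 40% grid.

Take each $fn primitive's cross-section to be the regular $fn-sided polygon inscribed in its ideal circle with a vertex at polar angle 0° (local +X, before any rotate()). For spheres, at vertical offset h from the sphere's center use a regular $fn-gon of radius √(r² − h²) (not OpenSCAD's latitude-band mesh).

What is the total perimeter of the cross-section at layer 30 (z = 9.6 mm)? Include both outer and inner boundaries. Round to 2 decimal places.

At z = 9.6 mm: the r=10.5 sphere contributes a regular 12-gon of circumradius √(10.5²−0.9²) = 10.461 (perimeter = 2·12·10.461·sin(180°/12) = 64.98 mm); the cube at (6.5, -3.5) (footprint 16.5×21) is included at this height (perimeter 75.00 mm); Taking the intersection: the 16.5×21 cube at (6.5, -3.5) partially overlaps the r=10.5 sphere; clipping to the common part keeps 32.55 mm² — boundary = 26.97 mm. Overall, the cross-section is a single solid region. Total boundary length (outer) = 26.97 mm.

26.97 mm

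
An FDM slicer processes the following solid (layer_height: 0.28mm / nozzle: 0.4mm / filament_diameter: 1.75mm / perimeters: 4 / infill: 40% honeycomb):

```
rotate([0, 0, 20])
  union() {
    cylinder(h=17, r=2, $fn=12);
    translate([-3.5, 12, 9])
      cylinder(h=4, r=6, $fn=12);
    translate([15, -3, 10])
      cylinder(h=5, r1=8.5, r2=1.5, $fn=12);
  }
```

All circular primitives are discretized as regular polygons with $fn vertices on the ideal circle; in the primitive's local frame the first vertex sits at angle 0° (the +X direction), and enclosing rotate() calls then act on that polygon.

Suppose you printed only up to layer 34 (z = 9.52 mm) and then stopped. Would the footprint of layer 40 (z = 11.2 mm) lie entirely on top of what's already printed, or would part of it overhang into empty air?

part overhangs

Compare the two slices. At z = 9.52: the cylinder: section is a regular 12-gon, circumradius r=2 (area = (12/2)·2.000²·sin(360°/12) = 12.00 mm²); the cylinder at (-3.5, 12): section is a regular 12-gon, circumradius r=6 (area = (12/2)·6.000²·sin(360°/12) = 108.00 mm²); the cone at (15, -3) does not reach this height (z outside [10, 15]); Combining (union): the 2 present regions are separate (no shared area or edge), so areas and boundary lengths simply add and each stays a separate island — area = 120.00 mm²; (whole slice rotated 20° about Z — lengths, areas and connectivity unchanged). At z = 11.2: the r=2 cylinder gives a regular 12-gon of circumradius 2 (constant along its height) (area = (12/2)·2.000²·sin(360°/12) = 12.00 mm²); the cylinder at (-3.5, 12): section is a regular 12-gon, circumradius r=6 (area = (12/2)·6.000²·sin(360°/12) = 108.00 mm²); the cone at (15, -3): at t=0.240 of its height the radius interpolates to r₁+(r₂−r₁)t = 6.820, giving a regular 12-gon of that circumradius (area = (12/2)·6.820²·sin(360°/12) = 139.54 mm²); Merging all regions: the 3 present regions are separate (no shared area or edge), so areas and boundary lengths simply add and each stays a separate island — area = 259.54 mm²; (whole slice rotated 20° about Z — lengths, areas and connectivity unchanged). Checking containment: at z = 11.2 the cross-section extends beyond the z = 9.52 cross-section by about 139.54 mm².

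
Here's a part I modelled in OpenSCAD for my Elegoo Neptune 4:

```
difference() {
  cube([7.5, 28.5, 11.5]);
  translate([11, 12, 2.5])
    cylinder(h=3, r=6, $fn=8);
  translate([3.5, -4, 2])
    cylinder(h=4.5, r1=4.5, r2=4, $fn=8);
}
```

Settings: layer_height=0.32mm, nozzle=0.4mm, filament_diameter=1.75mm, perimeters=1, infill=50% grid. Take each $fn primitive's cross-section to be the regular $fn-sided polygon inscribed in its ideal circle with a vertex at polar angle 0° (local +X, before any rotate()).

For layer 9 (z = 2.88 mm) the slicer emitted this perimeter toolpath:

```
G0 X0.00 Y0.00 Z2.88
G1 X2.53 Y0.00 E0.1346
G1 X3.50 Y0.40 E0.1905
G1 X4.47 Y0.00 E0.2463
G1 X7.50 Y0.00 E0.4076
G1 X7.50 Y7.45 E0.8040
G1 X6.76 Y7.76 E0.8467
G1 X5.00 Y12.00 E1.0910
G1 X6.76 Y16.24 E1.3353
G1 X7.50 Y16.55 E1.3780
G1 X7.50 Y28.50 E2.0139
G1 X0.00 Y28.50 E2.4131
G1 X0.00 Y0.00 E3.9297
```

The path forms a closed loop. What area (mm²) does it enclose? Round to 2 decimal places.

199.40 mm²

Apply the shoelace formula to the sequence of (X, Y) vertices; enclosed area = 199.40 mm².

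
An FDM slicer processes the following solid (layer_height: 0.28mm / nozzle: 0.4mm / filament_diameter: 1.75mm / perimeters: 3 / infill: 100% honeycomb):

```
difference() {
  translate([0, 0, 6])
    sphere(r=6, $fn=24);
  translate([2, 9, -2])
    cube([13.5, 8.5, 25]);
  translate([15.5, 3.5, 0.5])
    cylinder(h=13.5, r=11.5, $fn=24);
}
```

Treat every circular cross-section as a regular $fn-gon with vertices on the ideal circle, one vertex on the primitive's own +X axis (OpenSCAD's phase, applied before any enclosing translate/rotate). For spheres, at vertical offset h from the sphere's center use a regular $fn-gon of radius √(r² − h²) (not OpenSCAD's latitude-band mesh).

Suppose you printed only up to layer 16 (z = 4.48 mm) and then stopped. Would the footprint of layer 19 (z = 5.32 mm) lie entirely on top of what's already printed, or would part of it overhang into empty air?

Compare the two slices. At z = 4.48: the sphere: section is a regular 24-gon, circumradius = √(r²−h²) = √(6²−1.52²) = 5.804 (area = (24/2)·5.804²·sin(360°/24) = 104.63 mm²); the cube at (2, 9) (footprint 13.5×8.5) is included at this height (area 114.75 mm²); the r=11.5 cylinder at (15.5, 3.5) gives a regular 24-gon of circumradius 11.5 (constant along its height) (area = (24/2)·11.500²·sin(360°/24) = 410.75 mm²); Subtracting the remaining from the first: starting from the r=6 sphere (104.63 mm²), the 13.5×8.5 cube at (2, 9) misses the remaining region (no effect); the r=11.5 cylinder at (15.5, 3.5) partially overlaps it — only the 5.48 mm² overlap (of its 410.75 mm²) is removed, clipping the outline — area = 99.15 mm². At z = 5.32: the sphere: section is a regular 24-gon, circumradius = √(r²−h²) = √(6²−0.68²) = 5.961 (area = (24/2)·5.961²·sin(360°/24) = 110.37 mm²); the 13.5×8.5 cube at (2, 9) contributes its full rectangle (area 114.75 mm²); the r=11.5 cylinder at (15.5, 3.5) gives a regular 24-gon of circumradius 11.5 (constant along its height) (area = (24/2)·11.500²·sin(360°/24) = 410.75 mm²); Taking the first minus the rest: starting from the r=6 sphere (110.37 mm²), the 13.5×8.5 cube at (2, 9) misses the remaining region (no effect); the r=11.5 cylinder at (15.5, 3.5) partially overlaps it — only the 6.54 mm² overlap (of its 410.75 mm²) is removed, clipping the outline — area = 103.83 mm². Checking containment: at z = 5.32 the cross-section extends beyond the z = 4.48 cross-section by about 4.68 mm².

part overhangs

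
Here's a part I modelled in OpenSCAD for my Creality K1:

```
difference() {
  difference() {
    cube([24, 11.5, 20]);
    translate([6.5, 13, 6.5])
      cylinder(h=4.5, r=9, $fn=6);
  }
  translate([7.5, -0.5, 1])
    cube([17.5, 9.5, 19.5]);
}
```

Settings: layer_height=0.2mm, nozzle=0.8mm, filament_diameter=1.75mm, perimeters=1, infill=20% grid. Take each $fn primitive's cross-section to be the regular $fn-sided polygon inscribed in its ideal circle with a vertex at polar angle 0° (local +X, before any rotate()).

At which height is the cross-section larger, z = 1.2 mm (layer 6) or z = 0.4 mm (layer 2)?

layer 2 (z = 0.4 mm)

Layer 6 (z = 1.2): the cube is present — its section is the full 24×11.5 rectangle (area 276.00 mm²); the cylinder at (6.5, 13) does not reach this height (z outside [6.5, 11]); Subtracting the remaining from the first: none of the subtracted shapes is present at this height, so the 24×11.5 cube is unchanged — area = 276.00 mm²; the cube at (7.5, -0.5) (footprint 17.5×9.5) is included at this height (area 166.25 mm²); After the difference (first − rest): starting from the result so far (276.00 mm²), the 17.5×9.5 cube at (7.5, -0.5) partially overlaps it — only the 148.50 mm² overlap (of its 166.25 mm²) is removed, clipping the outline — area = 127.50 mm². So its area = 127.50 mm². Layer 2 (z = 0.4): the cube is present — its section is the full 24×11.5 rectangle (area 276.00 mm²); the cylinder at (6.5, 13) does not reach this height (z outside [6.5, 11]); Subtracting the remaining from the first: none of the subtracted shapes is present at this height, so the 24×11.5 cube is unchanged — area = 276.00 mm²; the cube at (7.5, -0.5) is absent (z outside [1, 20.5]); Subtracting the remaining from the first: none of the subtracted shapes is present at this height, so that combined region is unchanged — area = 276.00 mm². So its area = 276.00 mm². Layer 2 is larger (276.00 vs 127.50 mm²).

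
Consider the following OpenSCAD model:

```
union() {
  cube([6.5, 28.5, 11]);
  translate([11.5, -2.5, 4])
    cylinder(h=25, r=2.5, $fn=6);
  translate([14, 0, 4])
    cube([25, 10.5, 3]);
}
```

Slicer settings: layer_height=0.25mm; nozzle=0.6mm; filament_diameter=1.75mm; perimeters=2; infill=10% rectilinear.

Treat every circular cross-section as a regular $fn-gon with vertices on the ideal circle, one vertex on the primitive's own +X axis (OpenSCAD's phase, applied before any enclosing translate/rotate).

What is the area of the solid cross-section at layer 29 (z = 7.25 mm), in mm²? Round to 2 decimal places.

201.49 mm²

At z = 7.25 mm: the cube is present — its section is the full 6.5×28.5 rectangle (area 185.25 mm²); the r=2.5 cylinder at (11.5, -2.5) gives a regular 6-gon of circumradius 2.5 (constant along its height) (area = (6/2)·2.500²·sin(360°/6) = 16.24 mm²); the cube at (14, 0) is not intersected at this z (z outside [4, 7]); Merging all regions: the 2 present regions are separate (no shared area or edge), so areas and boundary lengths simply add and each stays a separate island — area = 201.49 mm². Overall, the cross-section has 2 separate islands. Net area = 201.49 mm².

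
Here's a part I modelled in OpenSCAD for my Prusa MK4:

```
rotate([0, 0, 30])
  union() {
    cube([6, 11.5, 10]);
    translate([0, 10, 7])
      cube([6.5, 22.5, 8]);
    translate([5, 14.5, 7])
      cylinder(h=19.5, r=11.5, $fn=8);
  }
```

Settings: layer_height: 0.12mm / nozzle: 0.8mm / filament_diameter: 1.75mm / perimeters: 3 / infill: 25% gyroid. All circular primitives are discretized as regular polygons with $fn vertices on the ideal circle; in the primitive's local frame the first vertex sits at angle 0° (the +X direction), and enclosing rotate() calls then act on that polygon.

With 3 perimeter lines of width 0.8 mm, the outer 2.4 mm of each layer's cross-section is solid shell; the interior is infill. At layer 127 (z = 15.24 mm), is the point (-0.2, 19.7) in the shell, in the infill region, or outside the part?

At z = 15.24 mm: the cube is absent (z outside [0, 10]); the cube at (0, 10) is absent (z outside [7, 15]); the cylinder at (5, 14.5): section is a regular 8-gon, circumradius r=11.5; Taking the union: only the r=11.5 cylinder at (5, 14.5) is present, so the union is just that shape — 1 connected region; (whole slice rotated 30° about Z — lengths, areas and connectivity unchanged). Overall, the cross-section is a single solid region. Undo the 30° rotation: the query point maps to (9.677, 17.161) in the un-rotated model frame. The nearest boundary edge runs (16.50, 14.50)→(13.13, 22.63); distance from the point to it = 5.29 mm. The point is inside the cross-section and 5.29 mm from the nearest boundary — more than the 2.4 mm shell width (3 × 0.8), so it's in the infill interior.

infill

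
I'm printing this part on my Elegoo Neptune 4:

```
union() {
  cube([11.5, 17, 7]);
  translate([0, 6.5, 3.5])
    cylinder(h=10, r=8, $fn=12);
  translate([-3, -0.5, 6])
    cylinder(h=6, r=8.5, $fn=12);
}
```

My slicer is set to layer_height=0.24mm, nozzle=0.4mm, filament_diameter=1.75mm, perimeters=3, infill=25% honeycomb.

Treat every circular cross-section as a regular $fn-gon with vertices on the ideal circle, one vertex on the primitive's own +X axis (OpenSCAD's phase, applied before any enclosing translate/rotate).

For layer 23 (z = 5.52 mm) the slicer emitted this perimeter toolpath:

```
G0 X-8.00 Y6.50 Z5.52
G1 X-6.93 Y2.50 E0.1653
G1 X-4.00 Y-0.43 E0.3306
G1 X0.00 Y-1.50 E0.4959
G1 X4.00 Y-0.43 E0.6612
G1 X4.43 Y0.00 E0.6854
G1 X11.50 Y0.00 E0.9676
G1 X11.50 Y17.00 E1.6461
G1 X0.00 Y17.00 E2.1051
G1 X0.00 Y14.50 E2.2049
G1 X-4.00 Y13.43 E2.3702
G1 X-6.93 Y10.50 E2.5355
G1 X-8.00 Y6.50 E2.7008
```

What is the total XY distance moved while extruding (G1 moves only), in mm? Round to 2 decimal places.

Sum the Euclidean lengths of each G1 segment: total = 67.67 mm.

67.67 mm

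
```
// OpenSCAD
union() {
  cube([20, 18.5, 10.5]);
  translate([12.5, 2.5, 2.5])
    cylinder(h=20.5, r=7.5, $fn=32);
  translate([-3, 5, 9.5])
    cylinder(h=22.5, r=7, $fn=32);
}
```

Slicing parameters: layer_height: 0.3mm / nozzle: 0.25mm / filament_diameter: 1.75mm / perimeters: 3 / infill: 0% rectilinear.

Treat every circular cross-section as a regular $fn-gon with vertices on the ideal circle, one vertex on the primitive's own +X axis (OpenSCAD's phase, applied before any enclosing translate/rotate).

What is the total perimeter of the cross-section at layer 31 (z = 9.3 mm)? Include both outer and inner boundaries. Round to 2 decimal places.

81.33 mm

At z = 9.3 mm: the 20×18.5 cube contributes its full rectangle (perimeter 77.00 mm); the r=7.5 cylinder at (12.5, 2.5) gives a regular 32-gon of circumradius 7.5 (constant along its height) (perimeter = 2·32·7.500·sin(180°/32) = 47.05 mm); the cylinder at (-3, 5) is absent (z outside [9.5, 32]); Merging all regions: the regions partially overlap (shared area 124.45 mm²), so the edge portions inside another operand are dropped and the merged outline is re-measured after clipping — boundary = 81.33 mm. Overall, the cross-section is a single solid region. Total boundary length (outer) = 81.33 mm.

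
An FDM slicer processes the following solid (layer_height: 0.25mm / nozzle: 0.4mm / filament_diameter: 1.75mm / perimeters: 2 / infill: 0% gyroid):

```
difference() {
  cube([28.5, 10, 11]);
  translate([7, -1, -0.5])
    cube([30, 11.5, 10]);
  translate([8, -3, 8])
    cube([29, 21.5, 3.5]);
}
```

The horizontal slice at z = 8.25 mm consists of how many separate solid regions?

1

At z = 8.25 mm: the 28.5×10 cube contributes its full rectangle; the 30×11.5 cube at (7, -1) contributes its full rectangle; the 29×21.5 cube at (8, -3) contributes its full rectangle; Taking the first minus the rest: starting from the 28.5×10 cube, the 30×11.5 cube at (7, -1) partially overlaps it — only the 215.00 mm² overlap (of its 345.00 mm²) is removed, clipping the outline; the 29×21.5 cube at (8, -3) misses the remaining region (no effect) — 1 connected region. The result has 1 disconnected region.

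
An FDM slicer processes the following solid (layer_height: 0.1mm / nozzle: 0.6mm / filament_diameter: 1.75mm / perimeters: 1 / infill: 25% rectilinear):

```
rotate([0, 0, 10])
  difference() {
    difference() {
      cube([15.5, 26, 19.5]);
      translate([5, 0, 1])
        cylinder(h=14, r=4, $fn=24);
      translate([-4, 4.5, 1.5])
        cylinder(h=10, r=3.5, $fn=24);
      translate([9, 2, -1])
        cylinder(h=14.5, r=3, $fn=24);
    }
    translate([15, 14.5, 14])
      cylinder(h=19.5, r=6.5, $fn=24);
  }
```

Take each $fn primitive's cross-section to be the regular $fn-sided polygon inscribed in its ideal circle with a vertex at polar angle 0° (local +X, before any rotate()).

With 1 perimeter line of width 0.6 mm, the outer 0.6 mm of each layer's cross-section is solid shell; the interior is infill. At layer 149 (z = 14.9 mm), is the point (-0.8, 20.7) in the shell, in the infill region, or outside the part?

infill

At z = 14.9 mm: the cube (footprint 15.5×26) is included at this height; the r=4 cylinder at (5, 0) gives a regular 24-gon of circumradius 4 (constant along its height); the cylinder at (-4, 4.5) does not reach this height (z outside [1.5, 11.5]); the cylinder at (9, 2) is not intersected at this z (z outside [-1, 13.5]); After the difference (first − rest): starting from the 15.5×26 cube, the r=4 cylinder at (5, 0) partially overlaps it — only the 24.85 mm² overlap (of its 49.69 mm²) is removed, clipping the outline — 1 connected region; the r=6.5 cylinder at (15, 14.5) gives a regular 24-gon of circumradius 6.5 (constant along its height); Taking the first minus the rest: starting from the result so far, the r=6.5 cylinder at (15, 14.5) partially overlaps it — only the 72.08 mm² overlap (of its 131.22 mm²) is removed, clipping the outline — 1 connected region; (whole slice rotated 10° about Z — lengths, areas and connectivity unchanged). Overall, the cross-section is a single solid region. Undo the 10° rotation: the query point maps to (2.807, 20.524) in the un-rotated model frame. The nearest boundary edge runs (0.00, 0.00)→(0.00, 26.00); distance from the point to it = 2.81 mm. The point is inside the cross-section and 2.81 mm from the nearest boundary — more than the 0.6 mm shell width (1 × 0.6), so it's in the infill interior.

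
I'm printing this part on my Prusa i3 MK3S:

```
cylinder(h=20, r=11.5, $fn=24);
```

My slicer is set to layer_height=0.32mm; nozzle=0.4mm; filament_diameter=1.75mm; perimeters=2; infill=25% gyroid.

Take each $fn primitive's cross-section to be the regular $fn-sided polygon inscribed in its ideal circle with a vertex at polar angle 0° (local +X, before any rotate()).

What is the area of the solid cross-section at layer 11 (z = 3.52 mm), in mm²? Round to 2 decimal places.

410.75 mm²

At z = 3.52 mm: the r=11.5 cylinder contributes a regular 24-gon of circumradius 11.5 (area = (24/2)·11.500²·sin(360°/24) = 410.75 mm²). Overall, the cross-section is a single solid region. Net area = 410.75 mm².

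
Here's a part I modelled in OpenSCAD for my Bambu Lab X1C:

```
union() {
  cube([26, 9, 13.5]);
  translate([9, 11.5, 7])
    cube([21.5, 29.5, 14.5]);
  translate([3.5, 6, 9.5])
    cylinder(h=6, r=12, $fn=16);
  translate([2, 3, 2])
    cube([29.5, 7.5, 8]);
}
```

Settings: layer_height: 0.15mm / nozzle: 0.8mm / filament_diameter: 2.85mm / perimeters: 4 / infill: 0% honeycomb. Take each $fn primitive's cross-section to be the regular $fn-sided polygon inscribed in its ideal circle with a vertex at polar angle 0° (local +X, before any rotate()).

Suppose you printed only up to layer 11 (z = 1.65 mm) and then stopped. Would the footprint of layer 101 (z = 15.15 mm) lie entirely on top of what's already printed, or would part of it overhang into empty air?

part overhangs

Compare the two slices. At z = 1.65: the cube (footprint 26×9) is included at this height (area 234.00 mm²); the cube at (9, 11.5) does not reach this height (z outside [7, 21.5]); the cylinder at (3.5, 6) is absent (z outside [9.5, 15.5]); the cube at (2, 3) does not reach this height (z outside [2, 10]); Merging all regions: only the 26×9 cube is present, so the union is just that shape — area = 234.00 mm². At z = 15.15: the cube is not intersected at this z (z outside [0, 13.5]); the cube at (9, 11.5) (footprint 21.5×29.5) is included at this height (area 634.25 mm²); the cylinder at (3.5, 6): section is a regular 16-gon, circumradius r=12 (area = (16/2)·12.000²·sin(360°/16) = 440.85 mm²); the cube at (2, 3) does not reach this height (z outside [2, 10]); Combining (union): the regions partially overlap — summed areas 1075.10 mm² minus the doubly-counted overlap 14.87 mm² gives 1060.23 mm² — area = 1060.23 mm². Checking containment: at z = 15.15 the cross-section extends beyond the z = 1.65 cross-section by about 925.68 mm².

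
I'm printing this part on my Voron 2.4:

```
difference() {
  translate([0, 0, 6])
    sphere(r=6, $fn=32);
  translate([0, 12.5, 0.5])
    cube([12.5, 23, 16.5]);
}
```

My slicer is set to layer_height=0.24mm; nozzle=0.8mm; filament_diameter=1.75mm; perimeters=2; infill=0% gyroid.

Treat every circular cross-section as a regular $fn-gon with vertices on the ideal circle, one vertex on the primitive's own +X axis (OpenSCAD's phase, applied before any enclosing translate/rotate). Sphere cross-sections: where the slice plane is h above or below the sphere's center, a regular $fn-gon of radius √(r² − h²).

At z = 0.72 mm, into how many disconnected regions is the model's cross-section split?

At z = 0.72 mm: the sphere: section is a regular 32-gon, circumradius = √(r²−h²) = √(6²−5.28²) = 2.850; the cube at (0, 12.5) is present — its section is the full 12.5×23 rectangle; After the difference (first − rest): starting from the r=6 sphere, the 12.5×23 cube at (0, 12.5) misses the remaining region (no effect) — 1 connected region. The result has 1 disconnected region.

1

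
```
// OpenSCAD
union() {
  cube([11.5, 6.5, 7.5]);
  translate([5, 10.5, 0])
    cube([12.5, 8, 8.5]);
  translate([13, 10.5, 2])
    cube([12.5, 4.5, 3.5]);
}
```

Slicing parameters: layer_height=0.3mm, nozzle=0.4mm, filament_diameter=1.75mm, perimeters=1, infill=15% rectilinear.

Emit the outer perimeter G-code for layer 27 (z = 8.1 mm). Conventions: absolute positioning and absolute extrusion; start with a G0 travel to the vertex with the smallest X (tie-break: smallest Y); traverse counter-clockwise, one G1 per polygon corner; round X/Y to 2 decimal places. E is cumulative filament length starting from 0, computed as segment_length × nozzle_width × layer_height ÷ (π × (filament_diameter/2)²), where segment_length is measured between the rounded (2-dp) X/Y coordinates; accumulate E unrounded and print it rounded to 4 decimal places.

G0 X5.00 Y10.50 Z8.10
G1 X17.50 Y10.50 E0.6236
G1 X17.50 Y18.50 E1.0227
G1 X5.00 Y18.50 E1.6464
G1 X5.00 Y10.50 E2.0455

At z = 8.1 mm: the cube does not reach this height (z outside [0, 7.5]); the 12.5×8 cube at (5, 10.5) contributes its full rectangle; the cube at (13, 10.5) is not intersected at this z (z outside [2, 5.5]); Merging all regions: only the 12.5×8 cube at (5, 10.5) is present, so the union is just that shape — 1 connected region. The outline is a single polygon with 4 vertices. Extrusion per mm of travel: 0.4 × 0.3 / (π × 0.875²) = 0.049890. Accumulating E over each segment gives final E = 2.0455.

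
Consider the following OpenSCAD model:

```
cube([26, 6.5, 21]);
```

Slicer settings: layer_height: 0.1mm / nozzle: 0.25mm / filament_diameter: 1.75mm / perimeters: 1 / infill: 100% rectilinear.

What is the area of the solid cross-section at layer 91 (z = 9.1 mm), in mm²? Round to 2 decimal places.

At z = 9.1 mm: the cube (footprint 26×6.5) is included at this height (area 169.00 mm²). Overall, the cross-section is a single solid region. Net area = 169.00 mm².

169.00 mm²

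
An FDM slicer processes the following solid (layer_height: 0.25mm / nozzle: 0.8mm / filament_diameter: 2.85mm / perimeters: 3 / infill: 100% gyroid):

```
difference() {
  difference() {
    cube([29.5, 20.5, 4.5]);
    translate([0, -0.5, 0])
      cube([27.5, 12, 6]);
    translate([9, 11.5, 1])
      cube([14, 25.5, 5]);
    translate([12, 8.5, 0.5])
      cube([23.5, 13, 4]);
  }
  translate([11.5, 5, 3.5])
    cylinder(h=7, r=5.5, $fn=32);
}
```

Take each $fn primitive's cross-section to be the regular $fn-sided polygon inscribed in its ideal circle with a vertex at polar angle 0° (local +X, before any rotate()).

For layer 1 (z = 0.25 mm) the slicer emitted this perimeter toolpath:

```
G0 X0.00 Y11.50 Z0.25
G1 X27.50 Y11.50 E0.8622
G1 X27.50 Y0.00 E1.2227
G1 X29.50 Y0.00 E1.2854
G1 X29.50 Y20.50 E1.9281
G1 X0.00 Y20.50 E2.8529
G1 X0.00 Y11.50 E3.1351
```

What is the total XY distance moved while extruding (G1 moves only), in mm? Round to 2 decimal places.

100.00 mm

Sum the Euclidean lengths of each G1 segment: total = 100.00 mm.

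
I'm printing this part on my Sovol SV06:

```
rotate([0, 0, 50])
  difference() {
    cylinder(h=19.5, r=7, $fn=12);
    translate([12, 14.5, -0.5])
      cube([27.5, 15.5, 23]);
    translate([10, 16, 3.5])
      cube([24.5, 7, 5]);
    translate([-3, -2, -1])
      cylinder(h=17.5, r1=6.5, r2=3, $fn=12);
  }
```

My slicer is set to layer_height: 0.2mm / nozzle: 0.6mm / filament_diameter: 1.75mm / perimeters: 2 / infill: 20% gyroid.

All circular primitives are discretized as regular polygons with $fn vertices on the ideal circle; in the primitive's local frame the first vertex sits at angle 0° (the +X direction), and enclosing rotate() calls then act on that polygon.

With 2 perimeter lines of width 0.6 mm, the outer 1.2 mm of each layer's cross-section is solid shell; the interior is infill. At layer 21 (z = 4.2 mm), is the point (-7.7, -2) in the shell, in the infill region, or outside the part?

outside

At z = 4.2 mm: the cylinder: section is a regular 12-gon, circumradius r=7; the cube at (12, 14.5) (footprint 27.5×15.5) is included at this height; the cube at (10, 16) (footprint 24.5×7) is included at this height; the cone at (-3, -2): at t=0.297 of its height the radius interpolates to r₁+(r₂−r₁)t = 5.460, giving a regular 12-gon of that circumradius; Subtracting the remaining from the first: starting from the r=7 cylinder, the 27.5×15.5 cube at (12, 14.5) misses the remaining region (no effect); the 24.5×7 cube at (10, 16) misses the remaining region (no effect); the cone at (-3, -2) partially overlaps it — only the 70.90 mm² overlap (of its 89.43 mm²) is removed, clipping the outline — 1 connected region; (whole slice rotated 50° about Z — lengths, areas and connectivity unchanged). Overall, the cross-section is a single solid region. Undo the 50° rotation: the query point maps to (-6.482, 4.613) in the un-rotated model frame. The nearest boundary edge runs (-6.06, 3.50)→(-3.50, 6.06); distance from the point to it = 1.08 mm. The point is not inside any of the regions above, so it lies outside the cross-section (1.08 mm from the nearest boundary).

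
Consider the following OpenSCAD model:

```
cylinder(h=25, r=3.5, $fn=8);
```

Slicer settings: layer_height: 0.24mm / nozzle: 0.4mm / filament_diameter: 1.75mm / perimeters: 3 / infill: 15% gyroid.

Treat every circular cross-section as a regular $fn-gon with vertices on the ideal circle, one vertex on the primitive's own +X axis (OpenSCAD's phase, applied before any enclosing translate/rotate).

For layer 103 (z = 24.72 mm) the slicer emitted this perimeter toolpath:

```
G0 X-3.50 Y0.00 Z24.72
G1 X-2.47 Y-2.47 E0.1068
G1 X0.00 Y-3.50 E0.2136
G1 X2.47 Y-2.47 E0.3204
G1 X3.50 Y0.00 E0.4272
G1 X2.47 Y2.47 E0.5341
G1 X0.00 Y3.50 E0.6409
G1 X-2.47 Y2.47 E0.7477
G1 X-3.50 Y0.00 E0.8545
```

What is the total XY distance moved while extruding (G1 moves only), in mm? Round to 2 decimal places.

21.41 mm

Sum the Euclidean lengths of each G1 segment: total = 21.41 mm.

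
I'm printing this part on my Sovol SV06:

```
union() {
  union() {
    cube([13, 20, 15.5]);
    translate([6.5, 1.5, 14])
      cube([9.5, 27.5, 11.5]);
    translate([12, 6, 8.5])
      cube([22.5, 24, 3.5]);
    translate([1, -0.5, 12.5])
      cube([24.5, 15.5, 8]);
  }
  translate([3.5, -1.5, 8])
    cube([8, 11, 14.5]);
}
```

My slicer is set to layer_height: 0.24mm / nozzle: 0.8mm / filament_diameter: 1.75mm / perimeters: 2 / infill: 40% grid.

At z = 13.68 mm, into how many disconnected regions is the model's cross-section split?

At z = 13.68 mm: the cube is present — its section is the full 13×20 rectangle; the cube at (6.5, 1.5) is not intersected at this z (z outside [14, 25.5]); the cube at (12, 6) does not reach this height (z outside [8.5, 12]); the 24.5×15.5 cube at (1, -0.5) contributes its full rectangle; Combining (union): the regions partially overlap (shared area 180.00 mm²), so overlapping operands fuse into one piece — 1 connected region; the cube at (3.5, -1.5) is present — its section is the full 8×11 rectangle; Taking the union: the regions partially overlap (shared area 80.00 mm²), so overlapping operands fuse into one piece — 1 connected region. The result has 1 disconnected region.

1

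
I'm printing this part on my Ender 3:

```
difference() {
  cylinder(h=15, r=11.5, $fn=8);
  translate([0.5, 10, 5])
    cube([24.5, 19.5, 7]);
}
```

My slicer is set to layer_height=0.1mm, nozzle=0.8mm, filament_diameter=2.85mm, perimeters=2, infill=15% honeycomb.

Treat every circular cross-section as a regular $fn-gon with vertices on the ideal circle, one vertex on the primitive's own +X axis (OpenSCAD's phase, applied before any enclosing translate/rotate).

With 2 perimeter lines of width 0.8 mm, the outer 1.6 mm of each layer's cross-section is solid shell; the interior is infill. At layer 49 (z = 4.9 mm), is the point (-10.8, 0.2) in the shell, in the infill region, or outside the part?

shell

At z = 4.9 mm: the cylinder: section is a regular 8-gon, circumradius r=11.5; the cube at (0.5, 10) is absent (z outside [5, 12]); After the difference (first − rest): none of the subtracted shapes is present at this height, so the r=11.5 cylinder is unchanged — 1 connected region. Overall, the cross-section is a single solid region. The nearest boundary edge runs (-8.13, 8.13)→(-11.50, 0.00); distance from the point to it = 0.57 mm. The point is inside the cross-section, 0.57 mm from the nearest boundary — within the 1.6 mm shell band (2 × 0.8).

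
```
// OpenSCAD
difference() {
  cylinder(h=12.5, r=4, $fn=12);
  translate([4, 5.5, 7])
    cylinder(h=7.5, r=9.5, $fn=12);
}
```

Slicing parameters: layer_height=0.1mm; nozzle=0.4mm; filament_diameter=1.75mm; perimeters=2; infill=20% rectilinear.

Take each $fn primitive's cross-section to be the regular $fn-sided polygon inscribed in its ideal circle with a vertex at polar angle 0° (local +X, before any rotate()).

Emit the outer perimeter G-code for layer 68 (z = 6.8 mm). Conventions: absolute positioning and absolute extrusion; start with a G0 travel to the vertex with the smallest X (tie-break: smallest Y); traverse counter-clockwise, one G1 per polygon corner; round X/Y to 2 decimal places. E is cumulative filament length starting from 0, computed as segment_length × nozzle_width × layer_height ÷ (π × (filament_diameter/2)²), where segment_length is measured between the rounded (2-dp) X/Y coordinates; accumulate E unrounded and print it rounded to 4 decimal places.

G0 X-4.00 Y0.00 Z6.80
G1 X-3.46 Y-2.00 E0.0345
G1 X-2.00 Y-3.46 E0.0688
G1 X0.00 Y-4.00 E0.1032
G1 X2.00 Y-3.46 E0.1377
G1 X3.46 Y-2.00 E0.1720
G1 X4.00 Y0.00 E0.2065
G1 X3.46 Y2.00 E0.2409
G1 X2.00 Y3.46 E0.2753
G1 X0.00 Y4.00 E0.3097
G1 X-2.00 Y3.46 E0.3442
G1 X-3.46 Y2.00 E0.3785
G1 X-4.00 Y0.00 E0.4130

At z = 6.8 mm: the r=4 cylinder gives a regular 12-gon of circumradius 4 (constant along its height); the cylinder at (4, 5.5) is absent (z outside [7, 14.5]); Subtracting the remaining from the first: none of the subtracted shapes is present at this height, so the r=4 cylinder is unchanged — 1 connected region. The outline is a single polygon with 12 vertices. Extrusion per mm of travel: 0.4 × 0.1 / (π × 0.875²) = 0.016630. Accumulating E over each segment gives final E = 0.4130.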